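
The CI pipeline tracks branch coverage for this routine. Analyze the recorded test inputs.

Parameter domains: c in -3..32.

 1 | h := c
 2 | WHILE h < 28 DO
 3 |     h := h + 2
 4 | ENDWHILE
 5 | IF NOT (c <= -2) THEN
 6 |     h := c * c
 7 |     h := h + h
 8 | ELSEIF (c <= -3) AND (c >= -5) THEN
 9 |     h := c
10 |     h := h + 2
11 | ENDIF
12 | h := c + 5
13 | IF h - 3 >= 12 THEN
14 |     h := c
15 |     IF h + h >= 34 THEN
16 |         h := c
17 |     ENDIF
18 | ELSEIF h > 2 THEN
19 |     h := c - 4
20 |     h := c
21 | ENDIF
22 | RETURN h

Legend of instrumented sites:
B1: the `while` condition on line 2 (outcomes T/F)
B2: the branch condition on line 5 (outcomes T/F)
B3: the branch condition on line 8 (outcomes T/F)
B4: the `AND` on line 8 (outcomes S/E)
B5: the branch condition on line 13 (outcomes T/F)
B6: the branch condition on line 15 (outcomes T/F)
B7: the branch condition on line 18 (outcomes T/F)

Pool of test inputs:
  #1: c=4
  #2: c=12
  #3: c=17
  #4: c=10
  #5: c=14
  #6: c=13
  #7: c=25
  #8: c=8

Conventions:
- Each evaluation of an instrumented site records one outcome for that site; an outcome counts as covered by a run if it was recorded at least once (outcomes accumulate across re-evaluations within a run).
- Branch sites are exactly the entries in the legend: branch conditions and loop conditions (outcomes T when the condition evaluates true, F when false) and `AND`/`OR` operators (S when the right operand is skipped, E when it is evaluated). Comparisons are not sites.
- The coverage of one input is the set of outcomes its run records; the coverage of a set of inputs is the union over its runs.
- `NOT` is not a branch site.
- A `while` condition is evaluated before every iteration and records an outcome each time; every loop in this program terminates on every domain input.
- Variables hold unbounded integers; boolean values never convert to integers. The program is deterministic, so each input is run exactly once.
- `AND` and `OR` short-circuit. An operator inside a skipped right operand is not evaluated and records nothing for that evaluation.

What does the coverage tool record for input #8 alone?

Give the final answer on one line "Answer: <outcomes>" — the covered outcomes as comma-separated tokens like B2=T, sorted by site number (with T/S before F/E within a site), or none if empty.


Tracing the run of input #8 (c=8):
  B1->T, B1->T, B1->T, B1->T, B1->T, B1->T, B1->T, B1->T, B1->T, B1->T
  B1->F, B2->T, B5->F, B7->T
distinct outcomes covered: B1=T, B1=F, B2=T, B5=F, B7=T
Answer: B1=T, B1=F, B2=T, B5=F, B7=T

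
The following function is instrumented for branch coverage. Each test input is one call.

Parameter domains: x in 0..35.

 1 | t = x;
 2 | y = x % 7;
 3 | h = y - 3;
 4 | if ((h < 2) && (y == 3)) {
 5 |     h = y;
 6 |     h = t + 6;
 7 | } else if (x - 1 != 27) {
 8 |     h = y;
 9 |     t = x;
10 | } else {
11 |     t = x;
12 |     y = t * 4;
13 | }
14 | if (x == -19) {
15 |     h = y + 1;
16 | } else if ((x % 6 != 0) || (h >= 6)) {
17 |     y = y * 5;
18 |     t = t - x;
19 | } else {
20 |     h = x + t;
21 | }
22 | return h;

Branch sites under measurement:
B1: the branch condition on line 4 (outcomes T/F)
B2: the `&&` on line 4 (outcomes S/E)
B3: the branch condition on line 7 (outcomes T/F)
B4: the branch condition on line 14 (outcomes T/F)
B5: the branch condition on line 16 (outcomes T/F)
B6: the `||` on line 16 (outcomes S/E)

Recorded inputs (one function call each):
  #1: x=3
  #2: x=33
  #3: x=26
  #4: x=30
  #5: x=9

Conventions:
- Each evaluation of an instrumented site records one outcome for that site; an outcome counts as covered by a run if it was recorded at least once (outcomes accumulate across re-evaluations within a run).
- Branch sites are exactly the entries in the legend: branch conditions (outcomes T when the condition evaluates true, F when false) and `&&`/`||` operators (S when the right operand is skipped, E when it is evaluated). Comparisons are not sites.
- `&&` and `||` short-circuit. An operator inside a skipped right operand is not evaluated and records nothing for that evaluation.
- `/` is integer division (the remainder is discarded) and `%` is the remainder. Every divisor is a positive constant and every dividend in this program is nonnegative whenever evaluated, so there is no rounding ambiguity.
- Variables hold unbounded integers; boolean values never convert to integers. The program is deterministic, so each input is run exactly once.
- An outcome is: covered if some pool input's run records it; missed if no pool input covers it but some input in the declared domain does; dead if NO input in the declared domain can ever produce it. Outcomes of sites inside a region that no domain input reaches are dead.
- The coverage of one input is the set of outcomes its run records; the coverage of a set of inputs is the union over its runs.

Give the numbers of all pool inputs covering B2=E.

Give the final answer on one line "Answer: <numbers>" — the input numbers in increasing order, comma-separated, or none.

input #1 (x=3): covers B2=E
input #2 (x=33): misses B2=E
input #3 (x=26): misses B2=E
input #4 (x=30): covers B2=E
input #5 (x=9): covers B2=E

Answer: 1, 4, 5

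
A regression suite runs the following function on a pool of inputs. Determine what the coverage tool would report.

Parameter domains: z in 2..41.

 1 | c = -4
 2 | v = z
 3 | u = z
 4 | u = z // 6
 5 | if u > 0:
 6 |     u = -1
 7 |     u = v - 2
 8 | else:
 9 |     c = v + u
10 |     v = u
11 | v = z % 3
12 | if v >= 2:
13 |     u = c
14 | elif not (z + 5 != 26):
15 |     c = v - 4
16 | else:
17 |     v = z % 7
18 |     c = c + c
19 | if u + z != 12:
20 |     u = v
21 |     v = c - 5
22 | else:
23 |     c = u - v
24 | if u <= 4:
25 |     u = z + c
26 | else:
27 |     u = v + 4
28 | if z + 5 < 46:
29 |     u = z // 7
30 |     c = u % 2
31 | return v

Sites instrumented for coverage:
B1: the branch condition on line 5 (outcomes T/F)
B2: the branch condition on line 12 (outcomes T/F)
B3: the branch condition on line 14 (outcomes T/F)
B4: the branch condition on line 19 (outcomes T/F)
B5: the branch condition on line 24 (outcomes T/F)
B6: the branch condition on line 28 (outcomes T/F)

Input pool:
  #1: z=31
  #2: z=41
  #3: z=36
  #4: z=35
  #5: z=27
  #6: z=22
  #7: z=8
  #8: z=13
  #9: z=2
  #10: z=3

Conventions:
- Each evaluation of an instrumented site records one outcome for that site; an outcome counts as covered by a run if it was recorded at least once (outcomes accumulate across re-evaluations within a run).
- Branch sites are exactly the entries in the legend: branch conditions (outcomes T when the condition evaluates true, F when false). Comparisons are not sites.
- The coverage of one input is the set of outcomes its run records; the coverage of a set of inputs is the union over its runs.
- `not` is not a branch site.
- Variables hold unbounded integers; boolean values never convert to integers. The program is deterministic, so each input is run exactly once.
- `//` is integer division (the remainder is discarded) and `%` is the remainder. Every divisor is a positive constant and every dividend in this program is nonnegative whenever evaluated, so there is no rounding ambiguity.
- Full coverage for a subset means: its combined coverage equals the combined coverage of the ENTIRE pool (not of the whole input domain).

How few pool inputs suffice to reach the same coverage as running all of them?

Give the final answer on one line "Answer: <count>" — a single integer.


input #1, z=31: outcomes B1=T, B2=F, B3=F, B4=T, B5=T, B6=T
input #2, z=41: outcomes B1=T, B2=T, B4=T, B5=T, B6=F
input #3, z=36: outcomes B1=T, B2=F, B3=F, B4=T, B5=T, B6=T
input #4, z=35: outcomes B1=T, B2=T, B4=T, B5=T, B6=T
input #5, z=27: outcomes B1=T, B2=F, B3=F, B4=T, B5=F, B6=T
input #6, z=22: outcomes B1=T, B2=F, B3=F, B4=T, B5=T, B6=T
input #7, z=8: outcomes B1=T, B2=T, B4=T, B5=T, B6=T
input #8, z=13: outcomes B1=T, B2=F, B3=F, B4=T, B5=F, B6=T
input #9, z=2: outcomes B1=F, B2=T, B4=T, B5=T, B6=T
input #10, z=3: outcomes B1=F, B2=F, B3=F, B4=T, B5=T, B6=T
together the pool reaches 10 outcomes: B1=T, B1=F, B2=T, B2=F, B3=F, B4=T, B5=T, B5=F, B6=T, B6=F
no size-1 subset reaches all 10 outcomes (best union: 6/10)
no size-2 subset reaches all 10 outcomes (best union: 9/10)
the canonical winner is {2, 5, 9}: size 3, full 10-outcome coverage, earliest index list among size-3 covers
Answer: 3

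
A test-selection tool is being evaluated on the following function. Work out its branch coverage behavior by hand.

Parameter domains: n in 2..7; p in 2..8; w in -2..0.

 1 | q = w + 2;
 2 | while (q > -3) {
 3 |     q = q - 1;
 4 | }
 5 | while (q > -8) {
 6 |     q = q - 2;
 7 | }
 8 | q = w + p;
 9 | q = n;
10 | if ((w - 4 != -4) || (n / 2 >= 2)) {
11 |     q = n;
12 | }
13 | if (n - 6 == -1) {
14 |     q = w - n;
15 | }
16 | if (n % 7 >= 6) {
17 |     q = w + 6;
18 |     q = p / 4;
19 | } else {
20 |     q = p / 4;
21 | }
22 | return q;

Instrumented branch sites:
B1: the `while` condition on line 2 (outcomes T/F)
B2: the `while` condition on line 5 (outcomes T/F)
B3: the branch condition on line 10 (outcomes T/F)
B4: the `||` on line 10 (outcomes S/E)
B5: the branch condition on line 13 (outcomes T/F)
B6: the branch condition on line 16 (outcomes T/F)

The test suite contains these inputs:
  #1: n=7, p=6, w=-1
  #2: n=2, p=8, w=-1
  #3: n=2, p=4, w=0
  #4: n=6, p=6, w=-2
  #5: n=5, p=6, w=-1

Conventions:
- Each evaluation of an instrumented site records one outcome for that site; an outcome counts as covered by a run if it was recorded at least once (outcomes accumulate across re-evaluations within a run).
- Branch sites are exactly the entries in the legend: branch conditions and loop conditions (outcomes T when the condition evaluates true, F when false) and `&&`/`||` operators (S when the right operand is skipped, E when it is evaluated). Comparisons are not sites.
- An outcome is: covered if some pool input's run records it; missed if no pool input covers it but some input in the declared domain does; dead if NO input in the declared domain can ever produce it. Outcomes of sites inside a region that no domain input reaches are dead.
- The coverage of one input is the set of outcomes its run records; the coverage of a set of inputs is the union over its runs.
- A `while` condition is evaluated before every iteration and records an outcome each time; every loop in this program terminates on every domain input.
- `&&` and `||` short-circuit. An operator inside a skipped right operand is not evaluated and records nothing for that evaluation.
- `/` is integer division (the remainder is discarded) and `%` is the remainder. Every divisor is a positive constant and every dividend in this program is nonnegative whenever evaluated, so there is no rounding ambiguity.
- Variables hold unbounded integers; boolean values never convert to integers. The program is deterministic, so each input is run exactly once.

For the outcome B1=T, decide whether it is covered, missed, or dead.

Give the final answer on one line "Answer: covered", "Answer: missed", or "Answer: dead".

B1=T is recorded by pool input(s) 1, 2, 3, 4, 5 -> covered

Answer: covered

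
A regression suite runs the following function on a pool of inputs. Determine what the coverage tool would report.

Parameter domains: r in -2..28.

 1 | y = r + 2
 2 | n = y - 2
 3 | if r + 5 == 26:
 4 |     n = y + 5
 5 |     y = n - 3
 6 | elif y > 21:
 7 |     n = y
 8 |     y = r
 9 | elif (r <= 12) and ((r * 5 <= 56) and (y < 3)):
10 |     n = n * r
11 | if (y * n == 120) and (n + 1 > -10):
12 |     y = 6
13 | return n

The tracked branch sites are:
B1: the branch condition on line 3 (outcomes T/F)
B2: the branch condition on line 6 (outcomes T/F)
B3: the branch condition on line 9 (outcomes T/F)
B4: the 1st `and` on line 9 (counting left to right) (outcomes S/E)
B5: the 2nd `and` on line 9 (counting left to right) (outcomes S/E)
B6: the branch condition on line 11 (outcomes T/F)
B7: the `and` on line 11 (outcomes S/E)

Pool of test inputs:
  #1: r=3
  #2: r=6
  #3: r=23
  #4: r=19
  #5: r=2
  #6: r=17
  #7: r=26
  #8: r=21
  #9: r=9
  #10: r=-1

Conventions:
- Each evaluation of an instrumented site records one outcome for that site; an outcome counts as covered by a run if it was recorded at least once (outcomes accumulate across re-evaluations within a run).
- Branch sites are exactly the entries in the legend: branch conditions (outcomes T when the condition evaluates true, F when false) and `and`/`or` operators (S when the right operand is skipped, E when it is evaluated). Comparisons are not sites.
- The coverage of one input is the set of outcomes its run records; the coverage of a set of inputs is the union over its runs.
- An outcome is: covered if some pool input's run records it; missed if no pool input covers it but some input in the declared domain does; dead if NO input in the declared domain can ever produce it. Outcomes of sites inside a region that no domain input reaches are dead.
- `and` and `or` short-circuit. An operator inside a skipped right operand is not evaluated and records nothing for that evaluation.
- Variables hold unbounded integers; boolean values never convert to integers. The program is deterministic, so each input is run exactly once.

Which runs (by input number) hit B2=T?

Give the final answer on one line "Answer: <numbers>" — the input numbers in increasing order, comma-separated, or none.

input #1 (r=3): does not record B2=T
input #2 (r=6): does not record B2=T
input #3 (r=23): records B2=T
input #4 (r=19): does not record B2=T
input #5 (r=2): does not record B2=T
input #6 (r=17): does not record B2=T
input #7 (r=26): records B2=T
input #8 (r=21): does not record B2=T
input #9 (r=9): does not record B2=T
input #10 (r=-1): does not record B2=T

Answer: 3, 7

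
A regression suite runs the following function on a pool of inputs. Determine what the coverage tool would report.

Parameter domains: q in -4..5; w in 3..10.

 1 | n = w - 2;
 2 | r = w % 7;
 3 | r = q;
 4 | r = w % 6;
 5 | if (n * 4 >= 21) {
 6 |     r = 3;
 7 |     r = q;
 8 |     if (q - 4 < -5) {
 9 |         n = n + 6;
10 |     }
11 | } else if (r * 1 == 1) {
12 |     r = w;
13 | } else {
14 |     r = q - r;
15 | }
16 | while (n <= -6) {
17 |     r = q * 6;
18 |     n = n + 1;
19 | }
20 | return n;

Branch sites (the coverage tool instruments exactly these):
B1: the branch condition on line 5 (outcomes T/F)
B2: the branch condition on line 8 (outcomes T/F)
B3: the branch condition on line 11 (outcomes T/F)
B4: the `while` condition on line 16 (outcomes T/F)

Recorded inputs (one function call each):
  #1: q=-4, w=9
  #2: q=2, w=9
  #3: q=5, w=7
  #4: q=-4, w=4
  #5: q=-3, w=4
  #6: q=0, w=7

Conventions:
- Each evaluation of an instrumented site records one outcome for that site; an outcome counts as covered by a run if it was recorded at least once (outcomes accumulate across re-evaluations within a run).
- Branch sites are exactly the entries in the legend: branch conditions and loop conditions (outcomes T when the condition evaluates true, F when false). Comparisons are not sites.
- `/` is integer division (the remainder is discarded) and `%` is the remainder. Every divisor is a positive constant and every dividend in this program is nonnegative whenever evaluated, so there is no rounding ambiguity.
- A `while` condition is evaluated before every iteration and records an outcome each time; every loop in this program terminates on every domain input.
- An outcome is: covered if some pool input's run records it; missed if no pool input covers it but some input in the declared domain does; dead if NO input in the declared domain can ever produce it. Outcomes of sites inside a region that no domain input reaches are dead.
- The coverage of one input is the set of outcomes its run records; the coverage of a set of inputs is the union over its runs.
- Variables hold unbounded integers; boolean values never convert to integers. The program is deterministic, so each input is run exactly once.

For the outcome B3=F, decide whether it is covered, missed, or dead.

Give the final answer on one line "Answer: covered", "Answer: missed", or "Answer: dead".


B3=F is recorded by pool input(s) 4, 5 -> covered
Answer: covered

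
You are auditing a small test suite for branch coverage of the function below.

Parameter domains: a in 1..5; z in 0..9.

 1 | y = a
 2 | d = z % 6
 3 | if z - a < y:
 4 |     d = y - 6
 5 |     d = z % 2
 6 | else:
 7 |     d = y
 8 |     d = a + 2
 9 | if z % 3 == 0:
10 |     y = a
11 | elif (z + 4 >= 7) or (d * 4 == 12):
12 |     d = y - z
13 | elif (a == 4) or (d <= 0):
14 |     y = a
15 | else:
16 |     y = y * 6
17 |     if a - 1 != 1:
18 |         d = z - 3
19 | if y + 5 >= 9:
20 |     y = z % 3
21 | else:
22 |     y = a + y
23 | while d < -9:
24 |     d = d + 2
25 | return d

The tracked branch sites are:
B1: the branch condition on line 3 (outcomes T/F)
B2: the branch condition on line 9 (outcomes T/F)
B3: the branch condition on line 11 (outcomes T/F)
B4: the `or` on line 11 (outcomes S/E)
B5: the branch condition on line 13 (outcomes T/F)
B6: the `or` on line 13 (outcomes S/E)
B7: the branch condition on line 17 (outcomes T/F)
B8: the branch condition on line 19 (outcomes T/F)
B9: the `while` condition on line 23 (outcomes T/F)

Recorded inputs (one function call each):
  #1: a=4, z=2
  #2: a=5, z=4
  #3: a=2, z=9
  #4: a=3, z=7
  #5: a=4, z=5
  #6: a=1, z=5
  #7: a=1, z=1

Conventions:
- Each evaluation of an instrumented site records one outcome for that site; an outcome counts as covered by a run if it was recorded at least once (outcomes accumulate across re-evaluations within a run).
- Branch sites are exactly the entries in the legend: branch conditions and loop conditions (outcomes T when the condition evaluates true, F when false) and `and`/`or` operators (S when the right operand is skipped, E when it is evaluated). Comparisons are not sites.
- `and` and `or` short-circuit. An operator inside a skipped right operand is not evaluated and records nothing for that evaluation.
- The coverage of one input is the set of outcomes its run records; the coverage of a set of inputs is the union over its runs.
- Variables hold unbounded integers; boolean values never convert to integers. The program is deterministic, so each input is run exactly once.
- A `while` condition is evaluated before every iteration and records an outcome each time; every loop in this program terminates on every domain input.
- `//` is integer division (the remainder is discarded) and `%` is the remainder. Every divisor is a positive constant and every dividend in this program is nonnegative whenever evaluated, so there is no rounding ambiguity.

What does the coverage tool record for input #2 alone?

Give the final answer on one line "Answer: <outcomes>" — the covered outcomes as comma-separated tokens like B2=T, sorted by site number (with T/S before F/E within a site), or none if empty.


Running input #2 (a=5, z=4), event by event:
  B1->T, B2->F, B4->S, B3->T, B8->T, B9->F
collecting distinct outcomes: B1=T, B2=F, B3=T, B4=S, B8=T, B9=F
Answer: B1=T, B2=F, B3=T, B4=S, B8=T, B9=F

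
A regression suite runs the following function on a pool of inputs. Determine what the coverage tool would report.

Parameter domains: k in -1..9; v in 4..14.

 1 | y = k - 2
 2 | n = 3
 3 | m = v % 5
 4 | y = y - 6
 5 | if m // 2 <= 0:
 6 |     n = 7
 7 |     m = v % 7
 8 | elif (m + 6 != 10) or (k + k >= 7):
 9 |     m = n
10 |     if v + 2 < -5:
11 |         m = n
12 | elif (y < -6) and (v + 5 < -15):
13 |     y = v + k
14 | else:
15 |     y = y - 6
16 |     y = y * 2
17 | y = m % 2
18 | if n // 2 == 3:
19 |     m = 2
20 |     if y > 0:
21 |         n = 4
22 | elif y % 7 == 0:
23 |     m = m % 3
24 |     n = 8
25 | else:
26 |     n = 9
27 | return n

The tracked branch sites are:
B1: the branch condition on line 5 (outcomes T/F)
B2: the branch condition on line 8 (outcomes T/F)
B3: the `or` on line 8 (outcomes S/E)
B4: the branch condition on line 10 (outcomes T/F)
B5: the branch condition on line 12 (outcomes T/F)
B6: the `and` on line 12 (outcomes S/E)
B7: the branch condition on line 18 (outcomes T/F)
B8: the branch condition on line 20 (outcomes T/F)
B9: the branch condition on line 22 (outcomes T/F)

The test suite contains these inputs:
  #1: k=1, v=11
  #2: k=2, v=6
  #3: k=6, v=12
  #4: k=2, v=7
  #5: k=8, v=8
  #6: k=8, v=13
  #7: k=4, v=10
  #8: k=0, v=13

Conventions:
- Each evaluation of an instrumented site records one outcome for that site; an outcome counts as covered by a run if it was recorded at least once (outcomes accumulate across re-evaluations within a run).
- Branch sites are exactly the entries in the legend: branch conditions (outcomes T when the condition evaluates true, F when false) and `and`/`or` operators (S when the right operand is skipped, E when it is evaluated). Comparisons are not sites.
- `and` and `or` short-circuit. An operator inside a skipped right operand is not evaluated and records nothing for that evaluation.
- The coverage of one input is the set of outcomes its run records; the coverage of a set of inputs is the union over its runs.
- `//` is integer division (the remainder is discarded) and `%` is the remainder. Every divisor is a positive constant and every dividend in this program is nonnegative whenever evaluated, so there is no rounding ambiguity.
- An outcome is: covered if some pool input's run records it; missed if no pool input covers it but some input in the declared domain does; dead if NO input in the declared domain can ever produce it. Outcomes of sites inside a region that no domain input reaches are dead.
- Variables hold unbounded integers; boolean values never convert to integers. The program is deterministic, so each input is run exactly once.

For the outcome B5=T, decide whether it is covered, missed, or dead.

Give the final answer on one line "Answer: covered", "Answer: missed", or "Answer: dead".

no pool input records B5=T
checking all 121 inputs in the declared domain: B5=T is never recorded -> dead

Answer: dead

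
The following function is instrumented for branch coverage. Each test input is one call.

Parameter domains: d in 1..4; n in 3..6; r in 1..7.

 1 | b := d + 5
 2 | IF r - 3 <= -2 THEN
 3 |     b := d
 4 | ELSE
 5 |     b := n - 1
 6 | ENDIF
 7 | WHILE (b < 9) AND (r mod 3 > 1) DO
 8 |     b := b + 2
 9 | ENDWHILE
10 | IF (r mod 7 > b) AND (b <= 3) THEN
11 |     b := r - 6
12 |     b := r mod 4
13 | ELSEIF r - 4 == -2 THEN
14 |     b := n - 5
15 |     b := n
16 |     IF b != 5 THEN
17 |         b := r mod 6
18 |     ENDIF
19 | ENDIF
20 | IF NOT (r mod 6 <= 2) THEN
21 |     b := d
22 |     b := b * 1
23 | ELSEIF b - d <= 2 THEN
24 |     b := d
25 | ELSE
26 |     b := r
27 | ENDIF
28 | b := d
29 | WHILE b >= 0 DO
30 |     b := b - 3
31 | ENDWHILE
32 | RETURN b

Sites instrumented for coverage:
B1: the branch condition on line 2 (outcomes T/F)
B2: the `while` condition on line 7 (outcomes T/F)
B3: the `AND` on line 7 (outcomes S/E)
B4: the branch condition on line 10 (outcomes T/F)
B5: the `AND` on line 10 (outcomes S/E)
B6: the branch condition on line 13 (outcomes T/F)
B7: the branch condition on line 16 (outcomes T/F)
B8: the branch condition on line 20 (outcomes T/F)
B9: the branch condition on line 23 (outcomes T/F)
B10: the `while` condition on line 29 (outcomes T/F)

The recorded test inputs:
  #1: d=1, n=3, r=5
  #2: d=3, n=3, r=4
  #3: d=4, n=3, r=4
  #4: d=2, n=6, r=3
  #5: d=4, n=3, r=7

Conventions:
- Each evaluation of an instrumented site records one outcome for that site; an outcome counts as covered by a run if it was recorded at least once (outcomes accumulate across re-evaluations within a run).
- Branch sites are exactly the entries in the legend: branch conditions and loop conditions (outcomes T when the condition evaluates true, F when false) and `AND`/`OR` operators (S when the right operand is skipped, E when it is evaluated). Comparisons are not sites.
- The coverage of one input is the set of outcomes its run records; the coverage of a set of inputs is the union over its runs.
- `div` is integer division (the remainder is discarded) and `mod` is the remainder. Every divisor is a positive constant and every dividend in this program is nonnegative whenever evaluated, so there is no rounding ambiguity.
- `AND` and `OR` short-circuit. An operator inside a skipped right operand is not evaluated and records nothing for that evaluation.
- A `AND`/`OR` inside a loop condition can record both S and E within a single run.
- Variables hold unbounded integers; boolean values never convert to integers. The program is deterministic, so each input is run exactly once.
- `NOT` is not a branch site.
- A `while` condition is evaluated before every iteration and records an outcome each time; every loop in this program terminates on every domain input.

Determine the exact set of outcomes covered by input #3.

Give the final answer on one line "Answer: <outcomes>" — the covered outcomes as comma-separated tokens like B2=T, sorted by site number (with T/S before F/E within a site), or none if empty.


Simulating input #3 (d=4, n=3, r=4) step by step:
  B1->F, B3->E, B2->F, B5->E, B4->T, B8->T, B10->T, B10->T, B10->F
deduplicating events, the covered set is: B1=F, B2=F, B3=E, B4=T, B5=E, B8=T, B10=T, B10=F
Answer: B1=F, B2=F, B3=E, B4=T, B5=E, B8=T, B10=T, B10=F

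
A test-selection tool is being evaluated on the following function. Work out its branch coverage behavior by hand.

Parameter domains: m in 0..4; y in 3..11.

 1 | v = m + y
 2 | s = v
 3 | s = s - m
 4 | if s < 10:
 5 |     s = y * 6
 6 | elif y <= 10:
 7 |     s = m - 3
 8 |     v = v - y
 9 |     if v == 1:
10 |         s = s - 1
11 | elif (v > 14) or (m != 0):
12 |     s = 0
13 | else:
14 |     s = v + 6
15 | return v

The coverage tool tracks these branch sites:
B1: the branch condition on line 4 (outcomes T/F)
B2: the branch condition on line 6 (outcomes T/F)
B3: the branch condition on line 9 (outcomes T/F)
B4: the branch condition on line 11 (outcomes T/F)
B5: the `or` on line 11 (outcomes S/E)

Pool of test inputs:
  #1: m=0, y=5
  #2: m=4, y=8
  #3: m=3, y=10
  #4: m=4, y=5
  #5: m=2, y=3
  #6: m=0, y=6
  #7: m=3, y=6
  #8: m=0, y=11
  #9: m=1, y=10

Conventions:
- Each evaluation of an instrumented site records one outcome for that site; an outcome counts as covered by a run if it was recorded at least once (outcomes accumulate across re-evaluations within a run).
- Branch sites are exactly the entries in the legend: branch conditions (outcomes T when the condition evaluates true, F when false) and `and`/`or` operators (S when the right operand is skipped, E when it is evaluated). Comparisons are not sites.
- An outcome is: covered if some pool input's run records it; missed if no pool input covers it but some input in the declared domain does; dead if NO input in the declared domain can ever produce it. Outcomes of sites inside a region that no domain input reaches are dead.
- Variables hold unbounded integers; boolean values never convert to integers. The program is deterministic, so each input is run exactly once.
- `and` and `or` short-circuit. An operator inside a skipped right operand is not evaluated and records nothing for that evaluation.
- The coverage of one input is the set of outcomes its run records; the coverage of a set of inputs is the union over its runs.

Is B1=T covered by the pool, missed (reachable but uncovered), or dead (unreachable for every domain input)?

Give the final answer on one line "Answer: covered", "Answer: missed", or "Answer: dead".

B1=T is recorded by pool input(s) 1, 2, 4, 5, 6, 7 -> covered

Answer: covered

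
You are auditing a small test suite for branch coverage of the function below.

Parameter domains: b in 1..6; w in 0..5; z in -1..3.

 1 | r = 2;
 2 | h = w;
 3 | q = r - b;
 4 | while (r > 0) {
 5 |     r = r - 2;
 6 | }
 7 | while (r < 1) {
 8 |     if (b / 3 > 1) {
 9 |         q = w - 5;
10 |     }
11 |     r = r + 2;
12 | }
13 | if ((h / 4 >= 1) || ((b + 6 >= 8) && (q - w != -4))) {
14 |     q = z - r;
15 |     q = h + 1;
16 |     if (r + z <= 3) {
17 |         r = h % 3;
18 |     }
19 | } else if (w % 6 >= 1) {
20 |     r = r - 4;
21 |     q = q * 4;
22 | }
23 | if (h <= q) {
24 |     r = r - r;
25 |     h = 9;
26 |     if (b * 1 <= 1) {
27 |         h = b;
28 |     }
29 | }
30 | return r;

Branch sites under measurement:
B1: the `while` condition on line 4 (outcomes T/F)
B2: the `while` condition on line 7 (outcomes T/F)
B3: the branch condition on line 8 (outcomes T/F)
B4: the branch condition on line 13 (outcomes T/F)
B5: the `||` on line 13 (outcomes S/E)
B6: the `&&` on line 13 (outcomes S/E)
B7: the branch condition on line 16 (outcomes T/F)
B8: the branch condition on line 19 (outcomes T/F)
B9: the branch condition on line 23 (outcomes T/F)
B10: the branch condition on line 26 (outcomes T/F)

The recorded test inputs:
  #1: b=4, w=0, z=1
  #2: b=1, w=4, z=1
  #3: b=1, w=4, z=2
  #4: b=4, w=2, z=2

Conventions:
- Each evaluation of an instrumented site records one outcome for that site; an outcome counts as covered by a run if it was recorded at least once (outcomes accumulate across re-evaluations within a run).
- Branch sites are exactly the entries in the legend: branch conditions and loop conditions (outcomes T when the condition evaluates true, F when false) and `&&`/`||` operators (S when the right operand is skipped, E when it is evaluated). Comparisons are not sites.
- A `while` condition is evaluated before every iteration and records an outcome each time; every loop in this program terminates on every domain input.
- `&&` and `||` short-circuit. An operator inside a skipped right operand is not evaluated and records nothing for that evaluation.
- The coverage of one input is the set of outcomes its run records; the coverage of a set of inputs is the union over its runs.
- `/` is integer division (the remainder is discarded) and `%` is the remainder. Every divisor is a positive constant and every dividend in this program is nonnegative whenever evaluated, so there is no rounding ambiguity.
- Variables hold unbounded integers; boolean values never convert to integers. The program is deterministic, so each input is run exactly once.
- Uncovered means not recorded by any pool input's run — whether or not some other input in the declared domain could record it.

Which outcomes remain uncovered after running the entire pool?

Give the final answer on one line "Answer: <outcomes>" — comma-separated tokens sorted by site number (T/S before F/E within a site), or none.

test 1 (b=4, w=0, z=1) fires B1->T, B1->F, B2->T, B3->F, B2->F, B5->E, B6->E, B4->T, B7->T, B9->T, B10->F; hits B1=T, B1=F, B2=T, B2=F, B3=F, B4=T, B5=E, B6=E, B7=T, B9=T, B10=F
test 2 (b=1, w=4, z=1) fires B1->T, B1->F, B2->T, B3->F, B2->F, B5->S, B4->T, B7->T, B9->T, B10->T; hits B1=T, B1=F, B2=T, B2=F, B3=F, B4=T, B5=S, B7=T, B9=T, B10=T
test 3 (b=1, w=4, z=2) fires B1->T, B1->F, B2->T, B3->F, B2->F, B5->S, B4->T, B7->F, B9->T, B10->T; hits B1=T, B1=F, B2=T, B2=F, B3=F, B4=T, B5=S, B7=F, B9=T, B10=T
test 4 (b=4, w=2, z=2) fires B1->T, B1->F, B2->T, B3->F, B2->F, B5->E, B6->E, B4->F, B8->T, B9->F; hits B1=T, B1=F, B2=T, B2=F, B3=F, B4=F, B5=E, B6=E, B8=T, B9=F
union over the pool: B1=T, B1=F, B2=T, B2=F, B3=F, B4=T, B4=F, B5=S, B5=E, B6=E, B7=T, B7=F, B8=T, B9=T, B9=F, B10=T, B10=F
uncovered (3 of 20): B3=T, B6=S, B8=F

Answer: B3=T, B6=S, B8=F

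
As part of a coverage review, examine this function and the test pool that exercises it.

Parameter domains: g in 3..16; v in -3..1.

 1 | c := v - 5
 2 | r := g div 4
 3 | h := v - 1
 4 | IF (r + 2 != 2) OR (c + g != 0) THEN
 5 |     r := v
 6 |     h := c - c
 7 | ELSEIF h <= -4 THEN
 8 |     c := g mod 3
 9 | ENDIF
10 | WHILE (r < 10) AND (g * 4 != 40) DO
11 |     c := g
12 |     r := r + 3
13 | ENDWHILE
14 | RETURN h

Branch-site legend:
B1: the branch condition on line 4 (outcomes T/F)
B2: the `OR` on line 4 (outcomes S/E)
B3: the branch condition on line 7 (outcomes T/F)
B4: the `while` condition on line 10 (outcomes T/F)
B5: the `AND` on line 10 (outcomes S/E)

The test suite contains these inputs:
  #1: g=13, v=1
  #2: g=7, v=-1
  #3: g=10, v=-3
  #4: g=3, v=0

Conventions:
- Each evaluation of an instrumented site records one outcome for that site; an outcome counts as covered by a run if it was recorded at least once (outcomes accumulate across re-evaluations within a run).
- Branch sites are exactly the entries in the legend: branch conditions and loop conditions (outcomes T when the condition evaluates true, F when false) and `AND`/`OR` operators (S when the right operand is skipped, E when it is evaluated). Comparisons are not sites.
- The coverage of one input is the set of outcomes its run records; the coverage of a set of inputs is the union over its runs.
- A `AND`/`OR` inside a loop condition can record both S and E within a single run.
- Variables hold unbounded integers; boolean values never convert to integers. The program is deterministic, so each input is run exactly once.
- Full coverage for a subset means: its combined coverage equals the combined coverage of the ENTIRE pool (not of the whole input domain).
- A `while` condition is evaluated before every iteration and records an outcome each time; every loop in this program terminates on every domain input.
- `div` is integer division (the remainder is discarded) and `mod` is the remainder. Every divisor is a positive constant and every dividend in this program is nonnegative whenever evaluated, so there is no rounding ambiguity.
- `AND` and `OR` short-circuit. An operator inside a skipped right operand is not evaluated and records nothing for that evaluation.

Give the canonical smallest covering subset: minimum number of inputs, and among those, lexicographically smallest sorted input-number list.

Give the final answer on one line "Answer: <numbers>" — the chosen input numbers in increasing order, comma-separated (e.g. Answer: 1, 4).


test 1 (g=13, v=1) fires B2->S, B1->T, B5->E, B4->T, B5->E, B4->T, B5->E, B4->T, B5->S, B4->F; hits B1=T, B2=S, B4=T, B4=F, B5=S, B5=E
test 2 (g=7, v=-1) fires B2->S, B1->T, B5->E, B4->T, B5->E, B4->T, B5->E, B4->T, B5->E, B4->T, B5->S, B4->F; hits B1=T, B2=S, B4=T, B4=F, B5=S, B5=E
test 3 (g=10, v=-3) fires B2->S, B1->T, B5->E, B4->F; hits B1=T, B2=S, B4=F, B5=E
test 4 (g=3, v=0) fires B2->E, B1->T, B5->E, B4->T, B5->E, B4->T, B5->E, B4->T, B5->E, B4->T, B5->S, B4->F; hits B1=T, B2=E, B4=T, B4=F, B5=S, B5=E
the full pool covers 7 outcomes: B1=T, B2=S, B2=E, B4=T, B4=F, B5=S, B5=E
checked all size-1 subsets: none covers 7 outcomes (max 6/7)
the canonical winner is {1, 4}: size 2, full 7-outcome coverage, earliest index list among size-2 covers
Answer: 1, 4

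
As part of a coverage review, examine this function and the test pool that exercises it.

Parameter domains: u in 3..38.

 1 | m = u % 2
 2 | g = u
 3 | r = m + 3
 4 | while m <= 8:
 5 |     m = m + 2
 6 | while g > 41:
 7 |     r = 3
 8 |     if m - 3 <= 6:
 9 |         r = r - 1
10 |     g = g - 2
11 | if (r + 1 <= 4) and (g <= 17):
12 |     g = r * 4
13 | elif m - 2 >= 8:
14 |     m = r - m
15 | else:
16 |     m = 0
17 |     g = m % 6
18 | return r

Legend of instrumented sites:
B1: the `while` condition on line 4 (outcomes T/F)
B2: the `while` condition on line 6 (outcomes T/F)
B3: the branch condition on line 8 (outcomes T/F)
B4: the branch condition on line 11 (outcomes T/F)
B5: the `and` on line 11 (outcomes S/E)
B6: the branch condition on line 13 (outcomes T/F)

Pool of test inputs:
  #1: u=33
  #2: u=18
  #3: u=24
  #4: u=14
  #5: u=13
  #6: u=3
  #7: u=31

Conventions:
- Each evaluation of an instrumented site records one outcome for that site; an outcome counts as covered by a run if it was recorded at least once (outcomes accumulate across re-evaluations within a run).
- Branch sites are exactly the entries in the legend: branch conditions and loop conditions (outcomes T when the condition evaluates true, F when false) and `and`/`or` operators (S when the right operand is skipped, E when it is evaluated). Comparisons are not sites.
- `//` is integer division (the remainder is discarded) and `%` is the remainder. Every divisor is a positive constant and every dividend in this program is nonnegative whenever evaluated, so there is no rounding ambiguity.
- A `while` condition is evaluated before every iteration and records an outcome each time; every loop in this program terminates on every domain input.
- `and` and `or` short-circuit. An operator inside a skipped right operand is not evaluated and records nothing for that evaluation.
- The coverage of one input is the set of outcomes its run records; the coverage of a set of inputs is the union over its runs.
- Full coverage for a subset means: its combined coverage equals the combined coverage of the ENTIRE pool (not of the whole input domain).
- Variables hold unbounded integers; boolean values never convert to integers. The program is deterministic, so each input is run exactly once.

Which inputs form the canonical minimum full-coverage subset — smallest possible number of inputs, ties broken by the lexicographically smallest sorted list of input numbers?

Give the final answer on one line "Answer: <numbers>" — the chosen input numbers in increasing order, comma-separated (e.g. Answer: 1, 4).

#1 (u=33) -> covered: B1=T, B1=F, B2=F, B4=F, B5=S, B6=F
#2 (u=18) -> covered: B1=T, B1=F, B2=F, B4=F, B5=E, B6=T
#3 (u=24) -> covered: B1=T, B1=F, B2=F, B4=F, B5=E, B6=T
#4 (u=14) -> covered: B1=T, B1=F, B2=F, B4=T, B5=E
#5 (u=13) -> covered: B1=T, B1=F, B2=F, B4=F, B5=S, B6=F
#6 (u=3) -> covered: B1=T, B1=F, B2=F, B4=F, B5=S, B6=F
#7 (u=31) -> covered: B1=T, B1=F, B2=F, B4=F, B5=S, B6=F
pool-wide coverage (9 outcomes): B1=T, B1=F, B2=F, B4=T, B4=F, B5=S, B5=E, B6=T, B6=F
every size-1 subset falls short of the 9 outcomes (best: 6/9)
every size-2 subset falls short of the 9 outcomes (best: 8/9)
inputs {1, 2, 4} (size 3) cover everything; no size-3 subset with a lexicographically smaller index list covers all 9

Answer: 1, 2, 4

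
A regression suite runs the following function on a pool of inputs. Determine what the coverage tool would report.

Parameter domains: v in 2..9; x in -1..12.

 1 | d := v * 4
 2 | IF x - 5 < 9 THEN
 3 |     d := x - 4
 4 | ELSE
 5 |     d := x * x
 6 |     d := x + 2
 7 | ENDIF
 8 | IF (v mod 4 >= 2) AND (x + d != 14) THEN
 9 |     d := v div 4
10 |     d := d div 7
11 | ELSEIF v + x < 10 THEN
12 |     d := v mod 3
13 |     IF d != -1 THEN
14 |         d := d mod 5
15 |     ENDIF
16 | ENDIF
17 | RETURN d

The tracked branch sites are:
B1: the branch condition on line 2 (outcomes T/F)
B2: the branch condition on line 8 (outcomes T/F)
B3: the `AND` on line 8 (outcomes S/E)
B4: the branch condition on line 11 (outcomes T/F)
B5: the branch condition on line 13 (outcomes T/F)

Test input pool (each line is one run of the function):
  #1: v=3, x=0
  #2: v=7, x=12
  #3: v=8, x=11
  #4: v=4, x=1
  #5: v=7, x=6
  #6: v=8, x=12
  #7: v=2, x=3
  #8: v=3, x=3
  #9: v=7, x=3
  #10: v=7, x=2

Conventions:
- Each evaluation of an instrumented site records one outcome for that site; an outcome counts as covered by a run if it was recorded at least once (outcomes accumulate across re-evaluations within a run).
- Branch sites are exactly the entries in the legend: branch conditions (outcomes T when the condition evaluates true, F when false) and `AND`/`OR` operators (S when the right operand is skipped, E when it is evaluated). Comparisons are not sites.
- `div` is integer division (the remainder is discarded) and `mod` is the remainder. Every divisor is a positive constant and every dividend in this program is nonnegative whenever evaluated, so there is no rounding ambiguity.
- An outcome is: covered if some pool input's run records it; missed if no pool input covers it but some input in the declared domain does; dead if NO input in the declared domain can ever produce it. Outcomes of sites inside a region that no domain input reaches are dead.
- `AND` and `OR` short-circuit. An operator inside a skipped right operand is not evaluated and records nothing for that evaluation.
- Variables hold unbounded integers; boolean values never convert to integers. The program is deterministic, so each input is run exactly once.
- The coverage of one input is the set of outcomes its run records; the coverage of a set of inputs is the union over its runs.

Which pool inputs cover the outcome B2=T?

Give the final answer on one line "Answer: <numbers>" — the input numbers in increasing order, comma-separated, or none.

input #1 (v=3, x=0): records B2=T
input #2 (v=7, x=12): records B2=T
input #3 (v=8, x=11): does not record B2=T
input #4 (v=4, x=1): does not record B2=T
input #5 (v=7, x=6): records B2=T
input #6 (v=8, x=12): does not record B2=T
input #7 (v=2, x=3): records B2=T
input #8 (v=3, x=3): records B2=T
input #9 (v=7, x=3): records B2=T
input #10 (v=7, x=2): records B2=T

Answer: 1, 2, 5, 7, 8, 9, 10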